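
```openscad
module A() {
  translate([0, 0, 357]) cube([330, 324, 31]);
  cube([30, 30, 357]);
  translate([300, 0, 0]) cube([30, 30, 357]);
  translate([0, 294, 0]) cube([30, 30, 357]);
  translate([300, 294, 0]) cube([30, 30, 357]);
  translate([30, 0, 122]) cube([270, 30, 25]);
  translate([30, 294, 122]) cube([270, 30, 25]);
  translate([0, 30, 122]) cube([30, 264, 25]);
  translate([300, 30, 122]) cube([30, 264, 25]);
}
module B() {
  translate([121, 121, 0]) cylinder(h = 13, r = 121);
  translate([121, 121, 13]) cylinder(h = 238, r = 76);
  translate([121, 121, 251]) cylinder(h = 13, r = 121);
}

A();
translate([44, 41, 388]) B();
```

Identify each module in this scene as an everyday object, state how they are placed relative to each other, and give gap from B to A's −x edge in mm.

The spool's min-x is at 44; the stool's min-x is 0; gap = 44 mm.

A is a stool. B is a spool. The spool is on top of the stool, centred. The gap from the spool to the stool's −x edge is 44 mm.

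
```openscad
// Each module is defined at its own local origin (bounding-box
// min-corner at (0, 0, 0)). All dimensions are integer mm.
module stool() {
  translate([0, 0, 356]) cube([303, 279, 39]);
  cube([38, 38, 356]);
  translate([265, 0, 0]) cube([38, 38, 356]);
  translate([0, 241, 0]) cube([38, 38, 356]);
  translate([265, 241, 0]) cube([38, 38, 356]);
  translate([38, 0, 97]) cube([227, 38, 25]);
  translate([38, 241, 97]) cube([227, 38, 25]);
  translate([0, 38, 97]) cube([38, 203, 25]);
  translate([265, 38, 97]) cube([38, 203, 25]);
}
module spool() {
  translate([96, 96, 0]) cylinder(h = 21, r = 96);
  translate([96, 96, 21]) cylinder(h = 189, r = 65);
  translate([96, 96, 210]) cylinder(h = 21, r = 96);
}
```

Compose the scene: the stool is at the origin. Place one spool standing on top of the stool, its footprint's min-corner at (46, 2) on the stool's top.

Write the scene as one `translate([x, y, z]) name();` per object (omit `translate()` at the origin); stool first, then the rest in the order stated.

stool();
translate([46, 2, 395]) spool();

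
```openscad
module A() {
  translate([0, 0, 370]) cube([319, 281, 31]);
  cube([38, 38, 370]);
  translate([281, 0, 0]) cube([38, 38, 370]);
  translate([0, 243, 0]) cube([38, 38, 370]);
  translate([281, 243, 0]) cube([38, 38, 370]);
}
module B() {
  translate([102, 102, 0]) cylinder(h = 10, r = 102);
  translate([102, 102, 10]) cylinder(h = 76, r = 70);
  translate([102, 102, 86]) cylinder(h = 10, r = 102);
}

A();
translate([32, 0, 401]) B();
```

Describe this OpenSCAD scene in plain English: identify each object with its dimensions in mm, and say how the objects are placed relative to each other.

A is a four-legged stool. The seat is 319×281 mm, 31 mm thick, top at z = 401 mm. It stands on four square legs, each 38×38 mm in cross-section, from z = 0 to the seat underside, each flush with a corner of the seat.

B is a spool: two coaxial disc flanges of radius 102 mm and thickness 10 mm, joined by a core cylinder of radius 70 mm and height 76 mm. The lower flange rests on z = 0 and the three cylinders share a vertical axis.

The spool is on top of the stool.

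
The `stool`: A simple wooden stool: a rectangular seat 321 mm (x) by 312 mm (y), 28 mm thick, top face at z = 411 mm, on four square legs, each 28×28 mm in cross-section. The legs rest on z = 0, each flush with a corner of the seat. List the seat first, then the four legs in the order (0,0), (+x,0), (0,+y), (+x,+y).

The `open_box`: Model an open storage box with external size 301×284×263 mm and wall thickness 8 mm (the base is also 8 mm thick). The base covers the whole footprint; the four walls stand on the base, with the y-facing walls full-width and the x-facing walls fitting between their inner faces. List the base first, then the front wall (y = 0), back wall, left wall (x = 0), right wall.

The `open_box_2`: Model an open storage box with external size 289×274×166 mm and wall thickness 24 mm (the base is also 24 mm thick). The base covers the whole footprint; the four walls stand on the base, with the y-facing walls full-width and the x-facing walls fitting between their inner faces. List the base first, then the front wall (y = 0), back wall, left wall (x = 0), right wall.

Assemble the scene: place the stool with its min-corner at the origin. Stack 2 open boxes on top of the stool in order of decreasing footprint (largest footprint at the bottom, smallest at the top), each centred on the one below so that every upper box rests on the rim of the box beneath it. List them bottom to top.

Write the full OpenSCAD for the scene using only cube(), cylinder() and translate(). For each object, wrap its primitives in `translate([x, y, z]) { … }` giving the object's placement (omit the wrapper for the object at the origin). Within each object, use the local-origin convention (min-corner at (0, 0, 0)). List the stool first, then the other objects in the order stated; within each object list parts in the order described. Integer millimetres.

translate([0, 0, 383]) cube([321, 312, 28]);
cube([28, 28, 383]);
translate([293, 0, 0]) cube([28, 28, 383]);
translate([0, 284, 0]) cube([28, 28, 383]);
translate([293, 284, 0]) cube([28, 28, 383]);
translate([10, 14, 411]) {
  cube([301, 284, 8]);
  translate([0, 0, 8]) cube([301, 8, 255]);
  translate([0, 276, 8]) cube([301, 8, 255]);
  translate([0, 8, 8]) cube([8, 268, 255]);
  translate([293, 8, 8]) cube([8, 268, 255]);
}
translate([16, 19, 674]) {
  cube([289, 274, 24]);
  translate([0, 0, 24]) cube([289, 24, 142]);
  translate([0, 250, 24]) cube([289, 24, 142]);
  translate([0, 24, 24]) cube([24, 226, 142]);
  translate([265, 24, 24]) cube([24, 226, 142]);
}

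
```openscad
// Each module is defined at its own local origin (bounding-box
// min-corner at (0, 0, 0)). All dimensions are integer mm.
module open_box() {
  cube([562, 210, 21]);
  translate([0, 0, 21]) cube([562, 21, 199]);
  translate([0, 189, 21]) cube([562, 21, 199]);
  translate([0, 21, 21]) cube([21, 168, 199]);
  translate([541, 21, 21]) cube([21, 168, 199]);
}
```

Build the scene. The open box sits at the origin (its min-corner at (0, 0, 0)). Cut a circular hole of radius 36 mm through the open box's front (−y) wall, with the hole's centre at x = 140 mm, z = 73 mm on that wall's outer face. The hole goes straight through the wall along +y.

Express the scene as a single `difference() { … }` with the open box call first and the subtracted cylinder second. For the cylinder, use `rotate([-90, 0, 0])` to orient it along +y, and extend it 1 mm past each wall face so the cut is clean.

difference() {
  open_box();
  translate([140, -1, 73]) rotate([-90, 0, 0]) cylinder(h = 23, r = 36);
}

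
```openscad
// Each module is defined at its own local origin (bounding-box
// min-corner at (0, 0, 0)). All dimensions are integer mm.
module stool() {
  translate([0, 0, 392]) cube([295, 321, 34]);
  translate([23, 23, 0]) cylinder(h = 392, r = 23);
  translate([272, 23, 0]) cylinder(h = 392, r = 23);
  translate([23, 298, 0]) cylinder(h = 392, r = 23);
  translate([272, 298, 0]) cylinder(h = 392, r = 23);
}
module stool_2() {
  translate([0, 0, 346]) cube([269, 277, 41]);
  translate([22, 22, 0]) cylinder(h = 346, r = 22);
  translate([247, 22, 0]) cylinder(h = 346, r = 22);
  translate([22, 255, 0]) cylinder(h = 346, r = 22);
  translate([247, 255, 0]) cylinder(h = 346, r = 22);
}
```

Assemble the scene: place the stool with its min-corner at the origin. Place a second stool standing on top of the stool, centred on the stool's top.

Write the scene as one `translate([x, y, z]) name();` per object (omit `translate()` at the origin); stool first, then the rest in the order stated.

stool();
translate([13, 22, 426]) stool_2();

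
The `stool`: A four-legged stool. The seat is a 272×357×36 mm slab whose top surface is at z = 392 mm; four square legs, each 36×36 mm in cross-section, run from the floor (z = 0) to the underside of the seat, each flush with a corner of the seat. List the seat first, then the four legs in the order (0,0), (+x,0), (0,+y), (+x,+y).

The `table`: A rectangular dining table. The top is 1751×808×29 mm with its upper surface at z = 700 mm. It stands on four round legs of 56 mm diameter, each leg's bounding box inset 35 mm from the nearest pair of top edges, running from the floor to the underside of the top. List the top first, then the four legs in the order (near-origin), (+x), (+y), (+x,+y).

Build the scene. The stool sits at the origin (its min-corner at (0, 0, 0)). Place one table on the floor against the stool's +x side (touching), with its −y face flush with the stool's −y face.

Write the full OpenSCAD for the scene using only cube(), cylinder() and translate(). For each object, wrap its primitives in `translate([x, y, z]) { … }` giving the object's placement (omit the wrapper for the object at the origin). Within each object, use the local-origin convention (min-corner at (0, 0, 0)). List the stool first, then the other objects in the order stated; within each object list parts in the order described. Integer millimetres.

translate([0, 0, 356]) cube([272, 357, 36]);
cube([36, 36, 356]);
translate([236, 0, 0]) cube([36, 36, 356]);
translate([0, 321, 0]) cube([36, 36, 356]);
translate([236, 321, 0]) cube([36, 36, 356]);
translate([272, 0, 0]) {
  translate([0, 0, 671]) cube([1751, 808, 29]);
  translate([63, 63, 0]) cylinder(h = 671, r = 28);
  translate([1688, 63, 0]) cylinder(h = 671, r = 28);
  translate([63, 745, 0]) cylinder(h = 671, r = 28);
  translate([1688, 745, 0]) cylinder(h = 671, r = 28);
}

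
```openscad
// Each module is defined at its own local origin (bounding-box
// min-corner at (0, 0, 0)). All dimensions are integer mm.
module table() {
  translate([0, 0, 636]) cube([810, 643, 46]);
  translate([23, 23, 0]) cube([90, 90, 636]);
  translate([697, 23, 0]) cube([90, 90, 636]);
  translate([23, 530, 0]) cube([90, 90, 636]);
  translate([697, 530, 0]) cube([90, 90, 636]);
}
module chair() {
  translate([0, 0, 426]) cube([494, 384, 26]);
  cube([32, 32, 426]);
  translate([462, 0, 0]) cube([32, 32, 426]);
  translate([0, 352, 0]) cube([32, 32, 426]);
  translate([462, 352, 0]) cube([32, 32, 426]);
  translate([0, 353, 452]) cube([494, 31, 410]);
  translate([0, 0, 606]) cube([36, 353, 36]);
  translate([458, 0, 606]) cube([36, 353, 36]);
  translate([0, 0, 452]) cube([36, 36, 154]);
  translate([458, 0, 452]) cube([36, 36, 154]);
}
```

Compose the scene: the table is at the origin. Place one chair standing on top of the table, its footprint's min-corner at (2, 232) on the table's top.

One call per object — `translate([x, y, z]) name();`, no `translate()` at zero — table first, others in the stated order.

table();
translate([2, 232, 682]) chair();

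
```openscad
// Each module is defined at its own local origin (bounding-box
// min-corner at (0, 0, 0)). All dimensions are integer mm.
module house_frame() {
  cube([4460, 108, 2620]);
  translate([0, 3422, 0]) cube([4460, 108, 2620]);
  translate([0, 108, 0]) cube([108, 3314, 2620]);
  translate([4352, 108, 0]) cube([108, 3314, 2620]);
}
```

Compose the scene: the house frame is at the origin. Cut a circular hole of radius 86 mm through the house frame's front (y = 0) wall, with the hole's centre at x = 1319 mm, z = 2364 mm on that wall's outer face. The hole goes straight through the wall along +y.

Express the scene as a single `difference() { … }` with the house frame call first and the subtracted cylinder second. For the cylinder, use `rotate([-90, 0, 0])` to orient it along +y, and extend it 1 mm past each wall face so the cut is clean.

difference() {
  house_frame();
  translate([1319, -1, 2364]) rotate([-90, 0, 0]) cylinder(h = 110, r = 86);
}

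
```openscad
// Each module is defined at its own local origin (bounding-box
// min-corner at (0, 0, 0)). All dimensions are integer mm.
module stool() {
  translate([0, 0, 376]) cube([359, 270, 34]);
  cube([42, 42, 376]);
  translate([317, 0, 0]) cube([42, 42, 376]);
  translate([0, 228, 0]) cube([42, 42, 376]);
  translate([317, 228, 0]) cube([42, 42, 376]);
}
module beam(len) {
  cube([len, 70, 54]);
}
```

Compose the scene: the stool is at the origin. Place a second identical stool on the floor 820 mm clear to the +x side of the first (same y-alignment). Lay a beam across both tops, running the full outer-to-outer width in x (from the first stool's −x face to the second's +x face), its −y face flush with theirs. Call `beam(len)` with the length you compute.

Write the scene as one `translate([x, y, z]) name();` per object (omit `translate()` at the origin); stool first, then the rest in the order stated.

stool();
translate([1179, 0, 0]) stool();
translate([0, 0, 410]) beam(1538);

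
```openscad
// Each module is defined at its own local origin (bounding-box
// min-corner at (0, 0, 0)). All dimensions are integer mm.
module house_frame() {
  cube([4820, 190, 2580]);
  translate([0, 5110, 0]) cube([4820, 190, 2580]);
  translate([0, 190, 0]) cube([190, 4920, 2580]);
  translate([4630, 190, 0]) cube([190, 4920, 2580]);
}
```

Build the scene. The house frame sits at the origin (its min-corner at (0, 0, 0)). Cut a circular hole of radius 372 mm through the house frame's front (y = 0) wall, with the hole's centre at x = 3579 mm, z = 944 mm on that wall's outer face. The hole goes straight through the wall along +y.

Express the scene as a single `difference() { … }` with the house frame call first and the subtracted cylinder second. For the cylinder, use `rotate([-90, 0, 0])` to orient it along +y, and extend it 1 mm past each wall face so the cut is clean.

difference() {
  house_frame();
  translate([3579, -1, 944]) rotate([-90, 0, 0]) cylinder(h = 192, r = 372);
}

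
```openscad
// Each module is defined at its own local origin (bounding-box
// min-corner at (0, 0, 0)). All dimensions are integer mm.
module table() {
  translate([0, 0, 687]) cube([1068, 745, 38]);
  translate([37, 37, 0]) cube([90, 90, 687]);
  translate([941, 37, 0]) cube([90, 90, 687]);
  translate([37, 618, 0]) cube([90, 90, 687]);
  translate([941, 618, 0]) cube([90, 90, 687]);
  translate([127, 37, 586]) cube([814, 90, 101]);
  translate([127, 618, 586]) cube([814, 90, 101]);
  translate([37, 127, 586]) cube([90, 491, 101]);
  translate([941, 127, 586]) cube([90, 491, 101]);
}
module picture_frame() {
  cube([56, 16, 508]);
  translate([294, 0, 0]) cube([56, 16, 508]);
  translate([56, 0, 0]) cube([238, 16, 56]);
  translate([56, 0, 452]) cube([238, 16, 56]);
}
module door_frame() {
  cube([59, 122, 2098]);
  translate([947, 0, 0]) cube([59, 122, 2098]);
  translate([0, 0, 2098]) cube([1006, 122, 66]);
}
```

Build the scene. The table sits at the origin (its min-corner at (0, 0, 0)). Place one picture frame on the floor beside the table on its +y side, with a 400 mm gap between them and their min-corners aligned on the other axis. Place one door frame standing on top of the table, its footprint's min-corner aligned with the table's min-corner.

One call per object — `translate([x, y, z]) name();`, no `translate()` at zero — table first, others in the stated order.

table();
translate([0, 1145, 0]) picture_frame();
translate([0, 0, 725]) door_frame();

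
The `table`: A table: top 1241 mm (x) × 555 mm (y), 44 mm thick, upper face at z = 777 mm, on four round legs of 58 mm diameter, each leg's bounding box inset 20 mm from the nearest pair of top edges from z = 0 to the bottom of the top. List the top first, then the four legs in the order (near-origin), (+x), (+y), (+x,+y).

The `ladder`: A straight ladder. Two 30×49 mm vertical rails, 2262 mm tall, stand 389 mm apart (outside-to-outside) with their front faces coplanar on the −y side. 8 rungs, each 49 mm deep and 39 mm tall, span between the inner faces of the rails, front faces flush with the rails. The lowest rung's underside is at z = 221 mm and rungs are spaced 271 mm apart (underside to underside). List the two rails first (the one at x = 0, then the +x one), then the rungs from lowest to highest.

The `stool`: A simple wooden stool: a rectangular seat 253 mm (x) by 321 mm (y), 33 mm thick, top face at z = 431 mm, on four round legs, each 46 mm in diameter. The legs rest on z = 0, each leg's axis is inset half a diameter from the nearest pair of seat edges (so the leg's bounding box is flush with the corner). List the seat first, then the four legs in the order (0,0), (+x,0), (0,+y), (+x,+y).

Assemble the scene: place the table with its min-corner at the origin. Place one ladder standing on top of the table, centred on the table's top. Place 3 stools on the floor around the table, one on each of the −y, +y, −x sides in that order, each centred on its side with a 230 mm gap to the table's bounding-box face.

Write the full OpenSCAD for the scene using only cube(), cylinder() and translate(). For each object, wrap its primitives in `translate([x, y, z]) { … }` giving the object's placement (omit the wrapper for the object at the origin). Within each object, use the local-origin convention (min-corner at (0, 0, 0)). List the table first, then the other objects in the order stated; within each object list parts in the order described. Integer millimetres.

translate([0, 0, 733]) cube([1241, 555, 44]);
translate([49, 49, 0]) cylinder(h = 733, r = 29);
translate([1192, 49, 0]) cylinder(h = 733, r = 29);
translate([49, 506, 0]) cylinder(h = 733, r = 29);
translate([1192, 506, 0]) cylinder(h = 733, r = 29);
translate([426, 253, 777]) {
  cube([30, 49, 2262]);
  translate([359, 0, 0]) cube([30, 49, 2262]);
  translate([30, 0, 221]) cube([329, 49, 39]);
  translate([30, 0, 492]) cube([329, 49, 39]);
  translate([30, 0, 763]) cube([329, 49, 39]);
  translate([30, 0, 1034]) cube([329, 49, 39]);
  translate([30, 0, 1305]) cube([329, 49, 39]);
  translate([30, 0, 1576]) cube([329, 49, 39]);
  translate([30, 0, 1847]) cube([329, 49, 39]);
  translate([30, 0, 2118]) cube([329, 49, 39]);
}
translate([494, -551, 0]) {
  translate([0, 0, 398]) cube([253, 321, 33]);
  translate([23, 23, 0]) cylinder(h = 398, r = 23);
  translate([230, 23, 0]) cylinder(h = 398, r = 23);
  translate([23, 298, 0]) cylinder(h = 398, r = 23);
  translate([230, 298, 0]) cylinder(h = 398, r = 23);
}
translate([494, 785, 0]) {
  translate([0, 0, 398]) cube([253, 321, 33]);
  translate([23, 23, 0]) cylinder(h = 398, r = 23);
  translate([230, 23, 0]) cylinder(h = 398, r = 23);
  translate([23, 298, 0]) cylinder(h = 398, r = 23);
  translate([230, 298, 0]) cylinder(h = 398, r = 23);
}
translate([-483, 117, 0]) {
  translate([0, 0, 398]) cube([253, 321, 33]);
  translate([23, 23, 0]) cylinder(h = 398, r = 23);
  translate([230, 23, 0]) cylinder(h = 398, r = 23);
  translate([23, 298, 0]) cylinder(h = 398, r = 23);
  translate([230, 298, 0]) cylinder(h = 398, r = 23);
}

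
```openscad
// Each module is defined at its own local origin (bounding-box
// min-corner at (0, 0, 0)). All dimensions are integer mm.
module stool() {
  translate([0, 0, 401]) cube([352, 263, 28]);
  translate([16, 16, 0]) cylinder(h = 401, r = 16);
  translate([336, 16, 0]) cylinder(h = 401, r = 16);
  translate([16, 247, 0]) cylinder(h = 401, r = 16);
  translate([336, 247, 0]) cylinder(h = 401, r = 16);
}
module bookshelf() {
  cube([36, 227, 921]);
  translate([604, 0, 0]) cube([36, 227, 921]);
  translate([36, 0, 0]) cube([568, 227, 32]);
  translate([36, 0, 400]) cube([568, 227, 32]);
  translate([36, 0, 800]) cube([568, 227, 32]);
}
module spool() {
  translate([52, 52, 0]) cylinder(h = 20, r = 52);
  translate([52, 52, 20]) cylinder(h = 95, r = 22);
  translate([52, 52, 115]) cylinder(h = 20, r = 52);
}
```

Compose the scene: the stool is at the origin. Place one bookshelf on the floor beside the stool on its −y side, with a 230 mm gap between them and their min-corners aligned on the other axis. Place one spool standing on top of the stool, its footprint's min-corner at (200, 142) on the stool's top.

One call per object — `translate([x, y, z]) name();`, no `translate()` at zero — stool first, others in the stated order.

stool();
translate([0, -457, 0]) bookshelf();
translate([200, 142, 429]) spool();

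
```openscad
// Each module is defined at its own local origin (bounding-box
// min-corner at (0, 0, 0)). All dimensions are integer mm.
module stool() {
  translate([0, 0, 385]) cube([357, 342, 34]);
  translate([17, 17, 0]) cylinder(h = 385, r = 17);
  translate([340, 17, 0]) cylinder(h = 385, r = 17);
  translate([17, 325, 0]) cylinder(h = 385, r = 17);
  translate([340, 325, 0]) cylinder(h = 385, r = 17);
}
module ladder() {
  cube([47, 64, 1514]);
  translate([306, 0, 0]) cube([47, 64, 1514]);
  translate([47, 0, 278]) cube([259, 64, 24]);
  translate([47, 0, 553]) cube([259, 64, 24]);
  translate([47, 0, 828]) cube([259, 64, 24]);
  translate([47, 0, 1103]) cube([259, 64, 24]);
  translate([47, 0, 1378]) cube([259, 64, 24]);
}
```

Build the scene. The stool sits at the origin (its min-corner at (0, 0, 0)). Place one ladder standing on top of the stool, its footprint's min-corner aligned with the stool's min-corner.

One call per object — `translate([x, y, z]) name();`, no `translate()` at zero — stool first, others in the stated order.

stool();
translate([0, 0, 419]) ladder();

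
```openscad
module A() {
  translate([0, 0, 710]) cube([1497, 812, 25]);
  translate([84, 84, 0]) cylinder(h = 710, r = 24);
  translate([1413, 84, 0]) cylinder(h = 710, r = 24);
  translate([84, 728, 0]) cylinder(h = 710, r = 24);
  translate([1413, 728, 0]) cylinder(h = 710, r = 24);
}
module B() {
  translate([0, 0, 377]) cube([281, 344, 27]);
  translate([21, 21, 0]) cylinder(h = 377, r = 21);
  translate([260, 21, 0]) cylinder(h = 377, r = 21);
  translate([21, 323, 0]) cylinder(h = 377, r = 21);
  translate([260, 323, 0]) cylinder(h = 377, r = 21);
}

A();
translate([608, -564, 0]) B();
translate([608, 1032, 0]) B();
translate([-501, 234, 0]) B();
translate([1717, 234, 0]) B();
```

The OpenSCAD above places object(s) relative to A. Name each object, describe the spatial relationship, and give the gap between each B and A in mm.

A is a table. B is a stool. Four stools sit around the table at the −y, +y, −x, +x sides. The gap between each stool and the table is 220 mm.

Each stool's nearest face is 220 mm from the table's bounding box.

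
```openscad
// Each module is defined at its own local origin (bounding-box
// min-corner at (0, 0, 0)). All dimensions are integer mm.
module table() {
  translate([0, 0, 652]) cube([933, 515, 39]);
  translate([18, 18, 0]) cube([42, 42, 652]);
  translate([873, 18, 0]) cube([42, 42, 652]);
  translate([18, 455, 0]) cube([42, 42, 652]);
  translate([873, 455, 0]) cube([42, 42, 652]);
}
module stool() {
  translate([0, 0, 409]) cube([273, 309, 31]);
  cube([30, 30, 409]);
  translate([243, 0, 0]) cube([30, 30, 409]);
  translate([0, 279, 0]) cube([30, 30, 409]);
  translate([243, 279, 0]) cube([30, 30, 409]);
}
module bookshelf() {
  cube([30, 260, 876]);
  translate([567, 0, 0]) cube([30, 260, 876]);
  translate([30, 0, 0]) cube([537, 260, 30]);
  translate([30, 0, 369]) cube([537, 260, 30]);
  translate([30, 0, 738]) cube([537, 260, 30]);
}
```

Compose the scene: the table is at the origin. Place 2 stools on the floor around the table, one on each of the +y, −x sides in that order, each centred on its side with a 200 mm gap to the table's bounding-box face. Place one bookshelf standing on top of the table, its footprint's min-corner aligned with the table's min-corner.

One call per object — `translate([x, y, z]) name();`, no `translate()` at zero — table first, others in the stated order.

table();
translate([330, 715, 0]) stool();
translate([-473, 103, 0]) stool();
translate([0, 0, 691]) bookshelf();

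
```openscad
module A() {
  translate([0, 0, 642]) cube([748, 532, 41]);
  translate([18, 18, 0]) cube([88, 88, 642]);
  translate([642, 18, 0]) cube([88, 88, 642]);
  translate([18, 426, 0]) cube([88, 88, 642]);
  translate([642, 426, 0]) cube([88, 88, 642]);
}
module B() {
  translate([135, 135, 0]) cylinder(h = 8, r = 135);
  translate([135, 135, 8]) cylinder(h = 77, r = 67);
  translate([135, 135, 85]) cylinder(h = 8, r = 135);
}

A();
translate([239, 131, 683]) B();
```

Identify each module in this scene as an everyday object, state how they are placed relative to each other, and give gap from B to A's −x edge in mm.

A is a table. B is a spool. The spool is on top of the table, centred. The gap from the spool to the table's −x edge is 239 mm.

The spool's min-x is at 239; the table's min-x is 0; gap = 239 mm.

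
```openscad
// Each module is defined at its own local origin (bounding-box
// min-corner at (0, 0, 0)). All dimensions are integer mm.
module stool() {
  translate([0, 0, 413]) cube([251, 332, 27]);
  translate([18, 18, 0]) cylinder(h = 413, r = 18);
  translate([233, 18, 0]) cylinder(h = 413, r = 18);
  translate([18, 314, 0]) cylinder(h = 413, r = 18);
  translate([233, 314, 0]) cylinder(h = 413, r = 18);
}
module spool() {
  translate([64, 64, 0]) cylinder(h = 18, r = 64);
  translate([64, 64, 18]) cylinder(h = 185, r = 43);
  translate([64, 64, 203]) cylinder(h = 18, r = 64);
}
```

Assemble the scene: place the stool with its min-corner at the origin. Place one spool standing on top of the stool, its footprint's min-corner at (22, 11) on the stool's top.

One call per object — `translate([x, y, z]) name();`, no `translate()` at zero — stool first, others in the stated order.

stool();
translate([22, 11, 440]) spool();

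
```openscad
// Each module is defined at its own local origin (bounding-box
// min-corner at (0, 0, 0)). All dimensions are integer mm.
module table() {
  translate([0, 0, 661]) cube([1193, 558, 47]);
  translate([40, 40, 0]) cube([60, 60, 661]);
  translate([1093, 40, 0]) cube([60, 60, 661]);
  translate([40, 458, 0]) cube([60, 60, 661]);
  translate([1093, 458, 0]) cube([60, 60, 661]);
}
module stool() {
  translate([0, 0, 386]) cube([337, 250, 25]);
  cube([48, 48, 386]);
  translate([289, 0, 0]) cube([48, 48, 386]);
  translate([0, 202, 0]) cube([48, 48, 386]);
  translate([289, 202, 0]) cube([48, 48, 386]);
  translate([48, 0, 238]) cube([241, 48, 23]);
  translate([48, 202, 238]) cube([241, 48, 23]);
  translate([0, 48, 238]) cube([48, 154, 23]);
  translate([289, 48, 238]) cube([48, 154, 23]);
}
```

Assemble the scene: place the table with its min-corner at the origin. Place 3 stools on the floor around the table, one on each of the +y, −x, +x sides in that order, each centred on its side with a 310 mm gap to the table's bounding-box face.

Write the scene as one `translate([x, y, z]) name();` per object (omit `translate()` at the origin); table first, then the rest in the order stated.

table();
translate([428, 868, 0]) stool();
translate([-647, 154, 0]) stool();
translate([1503, 154, 0]) stool();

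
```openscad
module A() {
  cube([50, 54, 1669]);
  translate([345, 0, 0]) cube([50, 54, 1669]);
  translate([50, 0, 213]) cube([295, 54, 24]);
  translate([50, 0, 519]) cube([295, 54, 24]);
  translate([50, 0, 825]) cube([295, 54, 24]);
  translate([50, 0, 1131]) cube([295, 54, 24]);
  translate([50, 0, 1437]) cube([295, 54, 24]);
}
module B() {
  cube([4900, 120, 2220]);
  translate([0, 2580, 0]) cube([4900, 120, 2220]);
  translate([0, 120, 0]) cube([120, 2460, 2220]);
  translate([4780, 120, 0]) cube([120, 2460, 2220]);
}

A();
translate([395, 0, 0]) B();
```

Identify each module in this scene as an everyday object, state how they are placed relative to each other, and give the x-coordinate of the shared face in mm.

The ladder's +x face and the house frame's −x face are both at x = 395 mm.

A is a ladder. B is a house frame. The house frame is against the ladder's +x side, with their −y faces flush. The x-coordinate of the shared face is 395 mm.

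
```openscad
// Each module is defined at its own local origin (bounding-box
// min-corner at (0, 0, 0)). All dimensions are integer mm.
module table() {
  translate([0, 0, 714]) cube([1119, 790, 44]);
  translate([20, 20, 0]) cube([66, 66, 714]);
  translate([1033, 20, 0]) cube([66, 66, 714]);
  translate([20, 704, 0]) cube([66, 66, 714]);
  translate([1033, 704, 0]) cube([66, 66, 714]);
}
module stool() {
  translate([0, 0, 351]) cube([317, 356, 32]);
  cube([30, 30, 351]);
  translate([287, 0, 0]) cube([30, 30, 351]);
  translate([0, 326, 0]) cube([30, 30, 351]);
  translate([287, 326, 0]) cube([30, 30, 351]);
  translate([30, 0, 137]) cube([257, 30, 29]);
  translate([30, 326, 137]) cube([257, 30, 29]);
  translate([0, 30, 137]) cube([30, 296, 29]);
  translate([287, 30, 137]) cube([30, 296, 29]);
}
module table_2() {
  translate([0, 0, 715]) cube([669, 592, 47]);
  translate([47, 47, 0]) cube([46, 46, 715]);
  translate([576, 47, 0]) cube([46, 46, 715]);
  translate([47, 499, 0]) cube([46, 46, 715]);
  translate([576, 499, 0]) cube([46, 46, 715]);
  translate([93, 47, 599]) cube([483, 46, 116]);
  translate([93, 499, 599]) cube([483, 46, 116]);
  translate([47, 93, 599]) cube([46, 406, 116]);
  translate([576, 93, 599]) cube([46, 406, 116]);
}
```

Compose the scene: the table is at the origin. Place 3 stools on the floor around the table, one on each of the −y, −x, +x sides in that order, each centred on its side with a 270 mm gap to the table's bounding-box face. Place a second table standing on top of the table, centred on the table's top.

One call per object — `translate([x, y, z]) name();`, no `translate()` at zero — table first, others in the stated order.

table();
translate([401, -626, 0]) stool();
translate([-587, 217, 0]) stool();
translate([1389, 217, 0]) stool();
translate([225, 99, 758]) table_2();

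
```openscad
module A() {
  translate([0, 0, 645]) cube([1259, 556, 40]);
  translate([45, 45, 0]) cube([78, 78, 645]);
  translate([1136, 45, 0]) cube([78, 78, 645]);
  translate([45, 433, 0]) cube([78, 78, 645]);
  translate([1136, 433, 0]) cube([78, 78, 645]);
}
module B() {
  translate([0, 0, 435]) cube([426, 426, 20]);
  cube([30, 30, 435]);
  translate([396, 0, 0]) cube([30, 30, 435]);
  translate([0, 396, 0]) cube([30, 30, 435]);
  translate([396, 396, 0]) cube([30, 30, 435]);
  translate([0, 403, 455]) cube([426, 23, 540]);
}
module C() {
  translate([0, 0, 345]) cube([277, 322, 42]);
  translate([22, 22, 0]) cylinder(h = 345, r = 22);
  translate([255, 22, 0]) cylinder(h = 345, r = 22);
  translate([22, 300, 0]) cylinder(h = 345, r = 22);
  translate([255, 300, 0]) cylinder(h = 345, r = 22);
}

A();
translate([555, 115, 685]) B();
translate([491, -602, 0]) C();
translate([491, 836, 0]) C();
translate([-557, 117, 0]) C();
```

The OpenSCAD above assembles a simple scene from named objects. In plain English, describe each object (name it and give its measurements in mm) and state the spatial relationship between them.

A is a rectangular dining table. The top is 1259×556×40 mm with its upper surface at z = 685 mm. It stands on four 78×78 mm square legs, each inset 45 mm from the nearest pair of top edges, running from the floor to the underside of the top.

B is a chair: 426×426 mm seat, 20 mm thick, top at z = 455 mm, on four 30 mm square corner legs flush with the seat edges. A 23 mm thick backrest slab spans the full seat width, extending 540 mm above the seat top, its back face flush with the seat's +y edge.

C is a four-legged stool. The seat is a 277×322×42 mm slab whose top surface is at z = 387 mm; four round legs, each 44 mm in diameter, run from the floor (z = 0) to the underside of the seat, each leg's axis is inset half a diameter from the nearest pair of seat edges (so the leg's bounding box is flush with the corner).

The chair is on top of the table. Three stools sit around the table at the −y, +y, −x sides.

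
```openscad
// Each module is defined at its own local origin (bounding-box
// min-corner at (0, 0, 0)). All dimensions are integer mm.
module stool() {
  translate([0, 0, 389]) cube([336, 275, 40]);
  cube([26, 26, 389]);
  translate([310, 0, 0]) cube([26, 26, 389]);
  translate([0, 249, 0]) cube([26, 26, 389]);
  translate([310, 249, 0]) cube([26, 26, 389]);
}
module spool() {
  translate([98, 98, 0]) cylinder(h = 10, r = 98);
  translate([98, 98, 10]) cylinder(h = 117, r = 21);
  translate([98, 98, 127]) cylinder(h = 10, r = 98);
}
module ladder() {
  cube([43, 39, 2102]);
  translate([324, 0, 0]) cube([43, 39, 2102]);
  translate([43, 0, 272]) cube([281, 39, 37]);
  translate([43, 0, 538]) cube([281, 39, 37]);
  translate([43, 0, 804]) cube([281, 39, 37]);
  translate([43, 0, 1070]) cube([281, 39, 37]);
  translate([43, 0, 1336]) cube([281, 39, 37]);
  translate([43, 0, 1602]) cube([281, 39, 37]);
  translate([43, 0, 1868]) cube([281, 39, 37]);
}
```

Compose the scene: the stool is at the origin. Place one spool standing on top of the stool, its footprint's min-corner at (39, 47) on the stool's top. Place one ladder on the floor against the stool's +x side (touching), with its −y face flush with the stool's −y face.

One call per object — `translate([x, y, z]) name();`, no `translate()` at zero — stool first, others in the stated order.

stool();
translate([39, 47, 429]) spool();
translate([336, 0, 0]) ladder();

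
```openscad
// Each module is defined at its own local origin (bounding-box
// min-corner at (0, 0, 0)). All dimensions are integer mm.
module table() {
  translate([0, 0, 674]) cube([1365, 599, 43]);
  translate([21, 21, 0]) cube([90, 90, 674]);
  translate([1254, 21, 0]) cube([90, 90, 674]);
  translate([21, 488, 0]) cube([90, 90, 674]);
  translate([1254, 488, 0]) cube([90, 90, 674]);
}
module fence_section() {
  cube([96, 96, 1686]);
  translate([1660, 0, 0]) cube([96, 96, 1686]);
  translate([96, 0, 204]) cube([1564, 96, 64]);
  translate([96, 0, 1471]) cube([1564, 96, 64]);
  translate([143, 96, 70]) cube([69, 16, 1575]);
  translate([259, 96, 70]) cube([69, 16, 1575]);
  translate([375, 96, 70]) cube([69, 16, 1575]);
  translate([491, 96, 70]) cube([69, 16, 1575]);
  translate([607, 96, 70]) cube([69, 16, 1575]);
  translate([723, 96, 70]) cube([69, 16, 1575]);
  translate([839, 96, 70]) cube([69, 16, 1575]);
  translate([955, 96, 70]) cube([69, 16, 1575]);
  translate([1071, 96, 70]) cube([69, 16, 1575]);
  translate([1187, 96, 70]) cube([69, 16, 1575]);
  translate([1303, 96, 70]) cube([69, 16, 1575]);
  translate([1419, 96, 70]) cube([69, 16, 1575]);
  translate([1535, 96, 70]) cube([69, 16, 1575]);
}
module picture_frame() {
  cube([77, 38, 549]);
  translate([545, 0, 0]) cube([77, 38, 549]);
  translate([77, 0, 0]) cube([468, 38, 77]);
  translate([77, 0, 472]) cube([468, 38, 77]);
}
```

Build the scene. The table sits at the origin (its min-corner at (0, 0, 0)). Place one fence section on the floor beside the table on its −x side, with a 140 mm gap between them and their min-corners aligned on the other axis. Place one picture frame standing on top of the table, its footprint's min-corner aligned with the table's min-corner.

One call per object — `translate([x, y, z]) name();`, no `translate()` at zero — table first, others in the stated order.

table();
translate([-1896, 0, 0]) fence_section();
translate([0, 0, 717]) picture_frame();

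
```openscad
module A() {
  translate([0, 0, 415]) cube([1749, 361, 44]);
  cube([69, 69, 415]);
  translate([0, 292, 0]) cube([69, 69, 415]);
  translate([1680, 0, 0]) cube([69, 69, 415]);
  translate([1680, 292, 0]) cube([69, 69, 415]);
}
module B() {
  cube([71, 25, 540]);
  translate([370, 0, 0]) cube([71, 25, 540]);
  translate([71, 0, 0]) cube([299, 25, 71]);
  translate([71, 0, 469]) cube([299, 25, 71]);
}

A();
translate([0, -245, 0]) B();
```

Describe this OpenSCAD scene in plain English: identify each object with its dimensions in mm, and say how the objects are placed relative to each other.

A is a long wooden bench with a 1749 mm (x) × 361 mm (y) seat, 44 mm thick, its top surface 459 mm above the floor. Four 69 mm square legs at the seat corners, flush with the edges, run from z = 0 to the seat underside.

B is a picture frame with a 299×398 mm rectangular opening (x by z) and a uniform 71 mm border on every side. Frame depth is 25 mm along y. It is built from two vertical stiles running the full outside height and two horizontal rails spanning the gap between the stiles.

The picture frame is on the floor beside the bench on its −y side.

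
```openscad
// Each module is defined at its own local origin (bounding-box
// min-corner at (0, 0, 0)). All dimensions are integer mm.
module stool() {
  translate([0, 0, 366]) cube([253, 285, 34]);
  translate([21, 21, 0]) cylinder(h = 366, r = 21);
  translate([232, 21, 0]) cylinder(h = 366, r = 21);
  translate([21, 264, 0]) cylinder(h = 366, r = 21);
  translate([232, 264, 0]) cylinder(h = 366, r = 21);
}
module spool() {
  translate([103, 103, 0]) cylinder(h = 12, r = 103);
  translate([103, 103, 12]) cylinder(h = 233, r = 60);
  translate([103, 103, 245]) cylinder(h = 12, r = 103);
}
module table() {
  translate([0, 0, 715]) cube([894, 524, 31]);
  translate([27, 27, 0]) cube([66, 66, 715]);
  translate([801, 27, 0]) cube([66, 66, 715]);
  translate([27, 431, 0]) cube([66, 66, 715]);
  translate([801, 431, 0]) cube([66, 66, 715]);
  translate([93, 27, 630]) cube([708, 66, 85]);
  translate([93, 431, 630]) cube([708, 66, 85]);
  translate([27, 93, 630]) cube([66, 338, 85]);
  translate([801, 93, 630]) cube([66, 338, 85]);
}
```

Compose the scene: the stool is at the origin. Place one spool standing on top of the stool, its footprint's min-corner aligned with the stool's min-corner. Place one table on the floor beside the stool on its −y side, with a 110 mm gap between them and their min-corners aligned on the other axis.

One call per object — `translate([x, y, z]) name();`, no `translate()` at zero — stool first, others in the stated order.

stool();
translate([0, 0, 400]) spool();
translate([0, -634, 0]) table();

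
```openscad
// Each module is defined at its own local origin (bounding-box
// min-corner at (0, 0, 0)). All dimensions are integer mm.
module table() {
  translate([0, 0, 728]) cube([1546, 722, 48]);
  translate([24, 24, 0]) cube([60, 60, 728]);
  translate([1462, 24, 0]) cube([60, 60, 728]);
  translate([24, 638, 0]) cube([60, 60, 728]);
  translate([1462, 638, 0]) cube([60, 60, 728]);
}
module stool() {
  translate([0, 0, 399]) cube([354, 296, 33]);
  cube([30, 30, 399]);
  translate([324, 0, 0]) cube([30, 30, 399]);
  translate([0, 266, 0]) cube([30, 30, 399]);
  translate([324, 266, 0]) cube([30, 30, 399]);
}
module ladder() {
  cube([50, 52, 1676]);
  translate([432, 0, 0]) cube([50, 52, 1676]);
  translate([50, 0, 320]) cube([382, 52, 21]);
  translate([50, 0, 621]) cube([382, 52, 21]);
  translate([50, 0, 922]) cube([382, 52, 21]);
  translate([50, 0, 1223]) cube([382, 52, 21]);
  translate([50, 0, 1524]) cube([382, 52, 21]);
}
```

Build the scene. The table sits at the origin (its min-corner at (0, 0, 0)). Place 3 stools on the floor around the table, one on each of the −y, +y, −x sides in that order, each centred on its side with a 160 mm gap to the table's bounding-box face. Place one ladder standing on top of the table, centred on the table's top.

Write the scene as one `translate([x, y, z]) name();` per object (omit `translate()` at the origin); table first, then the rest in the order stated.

table();
translate([596, -456, 0]) stool();
translate([596, 882, 0]) stool();
translate([-514, 213, 0]) stool();
translate([532, 335, 776]) ladder();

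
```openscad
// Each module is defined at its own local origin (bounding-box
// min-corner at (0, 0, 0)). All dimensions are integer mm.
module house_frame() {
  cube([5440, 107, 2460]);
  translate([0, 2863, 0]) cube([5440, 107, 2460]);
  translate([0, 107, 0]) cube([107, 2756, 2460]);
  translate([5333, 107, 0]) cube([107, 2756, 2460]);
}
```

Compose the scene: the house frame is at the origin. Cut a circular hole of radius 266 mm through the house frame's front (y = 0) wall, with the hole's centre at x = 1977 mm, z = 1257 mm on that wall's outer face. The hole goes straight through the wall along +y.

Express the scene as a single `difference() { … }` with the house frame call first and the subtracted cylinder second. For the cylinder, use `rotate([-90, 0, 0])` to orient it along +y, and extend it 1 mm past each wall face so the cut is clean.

difference() {
  house_frame();
  translate([1977, -1, 1257]) rotate([-90, 0, 0]) cylinder(h = 109, r = 266);
}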